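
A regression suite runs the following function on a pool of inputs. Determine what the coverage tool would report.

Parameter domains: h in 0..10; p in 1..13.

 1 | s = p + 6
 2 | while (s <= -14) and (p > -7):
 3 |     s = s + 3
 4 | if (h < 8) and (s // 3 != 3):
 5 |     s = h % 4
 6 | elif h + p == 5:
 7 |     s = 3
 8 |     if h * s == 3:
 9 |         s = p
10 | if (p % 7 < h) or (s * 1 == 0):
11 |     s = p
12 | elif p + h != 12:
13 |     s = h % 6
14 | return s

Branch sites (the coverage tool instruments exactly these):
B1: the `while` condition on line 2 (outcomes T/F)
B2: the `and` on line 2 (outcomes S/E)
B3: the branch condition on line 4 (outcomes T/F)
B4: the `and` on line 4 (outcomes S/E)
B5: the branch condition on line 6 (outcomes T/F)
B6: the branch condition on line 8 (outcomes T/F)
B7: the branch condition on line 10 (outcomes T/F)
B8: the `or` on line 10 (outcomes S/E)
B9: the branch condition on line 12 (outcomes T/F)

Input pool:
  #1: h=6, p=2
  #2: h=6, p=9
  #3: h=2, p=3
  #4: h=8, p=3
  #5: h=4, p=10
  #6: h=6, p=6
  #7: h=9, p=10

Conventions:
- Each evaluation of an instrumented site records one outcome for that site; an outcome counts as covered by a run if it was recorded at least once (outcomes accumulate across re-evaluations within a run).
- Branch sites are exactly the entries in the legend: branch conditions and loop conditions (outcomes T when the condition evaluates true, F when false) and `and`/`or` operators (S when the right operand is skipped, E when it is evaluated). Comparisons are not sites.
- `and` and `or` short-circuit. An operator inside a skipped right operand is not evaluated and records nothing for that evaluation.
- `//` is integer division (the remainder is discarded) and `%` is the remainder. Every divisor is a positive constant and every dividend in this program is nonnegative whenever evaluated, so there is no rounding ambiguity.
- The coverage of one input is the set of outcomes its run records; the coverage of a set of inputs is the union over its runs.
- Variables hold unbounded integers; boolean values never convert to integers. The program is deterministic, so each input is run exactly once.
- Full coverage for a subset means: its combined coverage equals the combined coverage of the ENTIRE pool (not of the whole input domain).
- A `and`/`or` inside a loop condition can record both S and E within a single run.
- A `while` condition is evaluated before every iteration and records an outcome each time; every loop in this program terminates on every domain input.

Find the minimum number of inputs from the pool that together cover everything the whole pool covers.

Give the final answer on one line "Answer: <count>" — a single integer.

input #1 (h=6, p=2): events B2->S, B1->F, B4->E, B3->T, B8->S, B7->T; covers B1=F, B2=S, B3=T, B4=E, B7=T, B8=S
input #2 (h=6, p=9): events B2->S, B1->F, B4->E, B3->T, B8->S, B7->T; covers B1=F, B2=S, B3=T, B4=E, B7=T, B8=S
input #3 (h=2, p=3): events B2->S, B1->F, B4->E, B3->F, B5->T, B6->F, B8->E, B7->F, B9->T; covers B1=F, B2=S, B3=F, B4=E, B5=T, B6=F, B7=F, B8=E, B9=T
input #4 (h=8, p=3): events B2->S, B1->F, B4->S, B3->F, B5->F, B8->S, B7->T; covers B1=F, B2=S, B3=F, B4=S, B5=F, B7=T, B8=S
input #5 (h=4, p=10): events B2->S, B1->F, B4->E, B3->T, B8->S, B7->T; covers B1=F, B2=S, B3=T, B4=E, B7=T, B8=S
input #6 (h=6, p=6): events B2->S, B1->F, B4->E, B3->T, B8->E, B7->F, B9->F; covers B1=F, B2=S, B3=T, B4=E, B7=F, B8=E, B9=F
input #7 (h=9, p=10): events B2->S, B1->F, B4->S, B3->F, B5->F, B8->S, B7->T; covers B1=F, B2=S, B3=F, B4=S, B5=F, B7=T, B8=S
union over all inputs: B1=F, B2=S, B3=T, B3=F, B4=S, B4=E, B5=T, B5=F, B6=F, B7=T, B7=F, B8=S, B8=E, B9=T, B9=F (15 outcomes)
no size-1 subset reaches all 15 outcomes (best union: 9/15)
no size-2 subset reaches all 15 outcomes (best union: 13/15)
size 3: inputs {3, 4, 6} cover all 15 outcomes, and no lexicographically smaller subset of this size does

Answer: 3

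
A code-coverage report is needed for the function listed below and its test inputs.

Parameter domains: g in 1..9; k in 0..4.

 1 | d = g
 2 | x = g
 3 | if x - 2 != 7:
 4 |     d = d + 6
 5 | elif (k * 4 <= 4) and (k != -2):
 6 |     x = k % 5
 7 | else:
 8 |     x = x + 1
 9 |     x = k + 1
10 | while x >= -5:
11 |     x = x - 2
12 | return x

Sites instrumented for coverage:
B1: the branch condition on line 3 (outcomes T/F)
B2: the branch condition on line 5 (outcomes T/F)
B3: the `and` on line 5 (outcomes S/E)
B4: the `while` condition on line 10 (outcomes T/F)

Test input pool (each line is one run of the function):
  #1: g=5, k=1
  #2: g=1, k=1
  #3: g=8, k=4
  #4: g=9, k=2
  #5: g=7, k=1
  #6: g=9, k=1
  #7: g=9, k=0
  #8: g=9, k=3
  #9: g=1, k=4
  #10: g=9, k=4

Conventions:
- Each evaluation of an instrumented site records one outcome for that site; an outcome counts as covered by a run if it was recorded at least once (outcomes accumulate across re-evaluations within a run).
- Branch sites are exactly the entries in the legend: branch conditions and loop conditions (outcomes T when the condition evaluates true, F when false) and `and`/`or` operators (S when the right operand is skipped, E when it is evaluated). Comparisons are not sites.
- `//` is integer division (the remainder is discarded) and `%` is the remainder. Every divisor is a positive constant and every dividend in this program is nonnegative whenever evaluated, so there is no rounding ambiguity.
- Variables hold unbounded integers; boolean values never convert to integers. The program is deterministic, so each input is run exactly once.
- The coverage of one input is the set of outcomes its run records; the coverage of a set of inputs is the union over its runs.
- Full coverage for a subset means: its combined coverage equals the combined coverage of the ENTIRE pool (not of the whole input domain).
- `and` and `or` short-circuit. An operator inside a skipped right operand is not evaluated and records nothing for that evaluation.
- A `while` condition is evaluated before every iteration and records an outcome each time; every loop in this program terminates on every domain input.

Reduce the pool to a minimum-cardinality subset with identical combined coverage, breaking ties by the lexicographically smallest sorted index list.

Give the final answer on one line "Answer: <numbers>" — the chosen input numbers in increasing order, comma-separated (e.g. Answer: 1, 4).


#1 (g=5, k=1) -> B1->T, B4->T, B4->T, B4->T, B4->T, B4->T, B4->T, B4->F; covered: B1=T, B4=T, B4=F
#2 (g=1, k=1) -> B1->T, B4->T, B4->T, B4->T, B4->T, B4->F; covered: B1=T, B4=T, B4=F
#3 (g=8, k=4) -> B1->T, B4->T, B4->T, B4->T, B4->T, B4->T, B4->T, B4->T, B4->F; covered: B1=T, B4=T, B4=F
#4 (g=9, k=2) -> B1->F, B3->S, B2->F, B4->T, B4->T, B4->T, B4->T, B4->T, B4->F; covered: B1=F, B2=F, B3=S, B4=T, B4=F
#5 (g=7, k=1) -> B1->T, B4->T, B4->T, B4->T, B4->T, B4->T, B4->T, B4->T, B4->F; covered: B1=T, B4=T, B4=F
#6 (g=9, k=1) -> B1->F, B3->E, B2->T, B4->T, B4->T, B4->T, B4->T, B4->F; covered: B1=F, B2=T, B3=E, B4=T, B4=F
#7 (g=9, k=0) -> B1->F, B3->E, B2->T, B4->T, B4->T, B4->T, B4->F; covered: B1=F, B2=T, B3=E, B4=T, B4=F
#8 (g=9, k=3) -> B1->F, B3->S, B2->F, B4->T, B4->T, B4->T, B4->T, B4->T, B4->F; covered: B1=F, B2=F, B3=S, B4=T, B4=F
#9 (g=1, k=4) -> B1->T, B4->T, B4->T, B4->T, B4->T, B4->F; covered: B1=T, B4=T, B4=F
#10 (g=9, k=4) -> B1->F, B3->S, B2->F, B4->T, B4->T, B4->T, B4->T, B4->T, B4->T, B4->F; covered: B1=F, B2=F, B3=S, B4=T, B4=F
the full pool covers 8 outcomes: B1=T, B1=F, B2=T, B2=F, B3=S, B3=E, B4=T, B4=F
no size-1 subset reaches all 8 outcomes (best union: 5/8)
no size-2 subset reaches all 8 outcomes (best union: 7/8)
size 3: inputs {1, 4, 6} cover all 8 outcomes, and no lexicographically smaller subset of this size does
Answer: 1, 4, 6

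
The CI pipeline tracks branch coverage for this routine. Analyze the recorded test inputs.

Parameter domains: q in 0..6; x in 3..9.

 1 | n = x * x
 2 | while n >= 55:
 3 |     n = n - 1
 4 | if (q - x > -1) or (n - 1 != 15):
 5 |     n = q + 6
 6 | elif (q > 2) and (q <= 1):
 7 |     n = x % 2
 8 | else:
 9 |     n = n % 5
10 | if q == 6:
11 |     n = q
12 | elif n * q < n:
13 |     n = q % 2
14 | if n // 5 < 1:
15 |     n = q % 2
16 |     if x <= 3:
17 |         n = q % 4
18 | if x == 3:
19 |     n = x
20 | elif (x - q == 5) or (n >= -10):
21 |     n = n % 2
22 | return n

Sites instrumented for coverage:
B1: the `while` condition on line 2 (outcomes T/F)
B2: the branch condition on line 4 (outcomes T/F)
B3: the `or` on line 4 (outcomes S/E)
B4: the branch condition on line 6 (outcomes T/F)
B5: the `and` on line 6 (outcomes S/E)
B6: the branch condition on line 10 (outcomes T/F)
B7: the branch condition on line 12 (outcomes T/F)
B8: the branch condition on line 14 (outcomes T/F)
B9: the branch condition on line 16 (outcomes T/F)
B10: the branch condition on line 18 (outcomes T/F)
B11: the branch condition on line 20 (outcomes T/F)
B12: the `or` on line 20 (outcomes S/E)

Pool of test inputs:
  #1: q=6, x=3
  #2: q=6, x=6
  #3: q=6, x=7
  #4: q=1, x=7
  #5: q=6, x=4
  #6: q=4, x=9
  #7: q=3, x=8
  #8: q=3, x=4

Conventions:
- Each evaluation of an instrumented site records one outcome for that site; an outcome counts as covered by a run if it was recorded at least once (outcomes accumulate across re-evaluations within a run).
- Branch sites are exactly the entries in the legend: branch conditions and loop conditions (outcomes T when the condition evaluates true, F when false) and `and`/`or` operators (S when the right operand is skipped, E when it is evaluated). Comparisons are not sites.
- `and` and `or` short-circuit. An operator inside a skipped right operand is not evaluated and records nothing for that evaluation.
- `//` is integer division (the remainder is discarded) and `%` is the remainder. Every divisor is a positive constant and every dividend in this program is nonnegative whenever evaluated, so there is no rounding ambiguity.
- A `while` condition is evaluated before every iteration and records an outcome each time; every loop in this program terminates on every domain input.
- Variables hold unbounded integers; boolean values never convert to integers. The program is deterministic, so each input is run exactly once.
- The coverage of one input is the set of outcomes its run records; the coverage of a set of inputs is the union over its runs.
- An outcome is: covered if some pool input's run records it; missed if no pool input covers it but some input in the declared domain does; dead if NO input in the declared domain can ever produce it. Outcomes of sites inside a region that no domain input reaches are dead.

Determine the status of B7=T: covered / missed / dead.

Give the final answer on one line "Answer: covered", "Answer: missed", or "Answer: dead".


no pool input records B7=T
but domain input (q=0, x=3) does record it -> reachable, so missed
Answer: missed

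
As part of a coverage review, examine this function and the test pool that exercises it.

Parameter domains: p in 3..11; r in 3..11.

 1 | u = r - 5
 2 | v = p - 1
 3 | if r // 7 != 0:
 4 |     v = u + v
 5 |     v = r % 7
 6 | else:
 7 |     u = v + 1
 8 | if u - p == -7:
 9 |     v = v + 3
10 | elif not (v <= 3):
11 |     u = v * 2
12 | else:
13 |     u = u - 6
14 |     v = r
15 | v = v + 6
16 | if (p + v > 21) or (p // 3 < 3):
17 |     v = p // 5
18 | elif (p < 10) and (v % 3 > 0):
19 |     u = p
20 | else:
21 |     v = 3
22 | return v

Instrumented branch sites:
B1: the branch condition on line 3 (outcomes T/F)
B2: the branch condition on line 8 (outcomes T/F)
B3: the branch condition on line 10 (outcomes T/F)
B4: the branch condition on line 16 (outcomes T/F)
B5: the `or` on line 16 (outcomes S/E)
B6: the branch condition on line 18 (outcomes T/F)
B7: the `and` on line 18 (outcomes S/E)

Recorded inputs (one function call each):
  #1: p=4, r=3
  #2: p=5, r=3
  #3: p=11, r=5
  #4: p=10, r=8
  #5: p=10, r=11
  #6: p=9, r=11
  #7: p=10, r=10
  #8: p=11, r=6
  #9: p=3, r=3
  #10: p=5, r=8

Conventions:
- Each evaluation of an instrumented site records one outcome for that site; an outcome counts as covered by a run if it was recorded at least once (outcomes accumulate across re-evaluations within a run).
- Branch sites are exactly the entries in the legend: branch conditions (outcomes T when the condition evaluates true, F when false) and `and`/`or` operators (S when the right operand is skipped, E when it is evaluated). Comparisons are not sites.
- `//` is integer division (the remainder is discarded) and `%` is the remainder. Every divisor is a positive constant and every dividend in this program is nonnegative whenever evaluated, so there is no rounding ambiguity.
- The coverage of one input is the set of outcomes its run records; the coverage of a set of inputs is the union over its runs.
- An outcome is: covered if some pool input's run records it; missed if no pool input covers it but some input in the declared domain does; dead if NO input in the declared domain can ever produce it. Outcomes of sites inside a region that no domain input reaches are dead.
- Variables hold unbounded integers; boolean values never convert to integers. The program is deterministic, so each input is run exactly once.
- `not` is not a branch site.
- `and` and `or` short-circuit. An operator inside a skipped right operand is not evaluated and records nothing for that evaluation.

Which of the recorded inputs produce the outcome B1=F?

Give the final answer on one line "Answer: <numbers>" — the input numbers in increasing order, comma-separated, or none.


input #1 (p=4, r=3): produces B1=F
input #2 (p=5, r=3): produces B1=F
input #3 (p=11, r=5): produces B1=F
input #4 (p=10, r=8): does not produce B1=F
input #5 (p=10, r=11): does not produce B1=F
input #6 (p=9, r=11): does not produce B1=F
input #7 (p=10, r=10): does not produce B1=F
input #8 (p=11, r=6): produces B1=F
input #9 (p=3, r=3): produces B1=F
input #10 (p=5, r=8): does not produce B1=F
Answer: 1, 2, 3, 8, 9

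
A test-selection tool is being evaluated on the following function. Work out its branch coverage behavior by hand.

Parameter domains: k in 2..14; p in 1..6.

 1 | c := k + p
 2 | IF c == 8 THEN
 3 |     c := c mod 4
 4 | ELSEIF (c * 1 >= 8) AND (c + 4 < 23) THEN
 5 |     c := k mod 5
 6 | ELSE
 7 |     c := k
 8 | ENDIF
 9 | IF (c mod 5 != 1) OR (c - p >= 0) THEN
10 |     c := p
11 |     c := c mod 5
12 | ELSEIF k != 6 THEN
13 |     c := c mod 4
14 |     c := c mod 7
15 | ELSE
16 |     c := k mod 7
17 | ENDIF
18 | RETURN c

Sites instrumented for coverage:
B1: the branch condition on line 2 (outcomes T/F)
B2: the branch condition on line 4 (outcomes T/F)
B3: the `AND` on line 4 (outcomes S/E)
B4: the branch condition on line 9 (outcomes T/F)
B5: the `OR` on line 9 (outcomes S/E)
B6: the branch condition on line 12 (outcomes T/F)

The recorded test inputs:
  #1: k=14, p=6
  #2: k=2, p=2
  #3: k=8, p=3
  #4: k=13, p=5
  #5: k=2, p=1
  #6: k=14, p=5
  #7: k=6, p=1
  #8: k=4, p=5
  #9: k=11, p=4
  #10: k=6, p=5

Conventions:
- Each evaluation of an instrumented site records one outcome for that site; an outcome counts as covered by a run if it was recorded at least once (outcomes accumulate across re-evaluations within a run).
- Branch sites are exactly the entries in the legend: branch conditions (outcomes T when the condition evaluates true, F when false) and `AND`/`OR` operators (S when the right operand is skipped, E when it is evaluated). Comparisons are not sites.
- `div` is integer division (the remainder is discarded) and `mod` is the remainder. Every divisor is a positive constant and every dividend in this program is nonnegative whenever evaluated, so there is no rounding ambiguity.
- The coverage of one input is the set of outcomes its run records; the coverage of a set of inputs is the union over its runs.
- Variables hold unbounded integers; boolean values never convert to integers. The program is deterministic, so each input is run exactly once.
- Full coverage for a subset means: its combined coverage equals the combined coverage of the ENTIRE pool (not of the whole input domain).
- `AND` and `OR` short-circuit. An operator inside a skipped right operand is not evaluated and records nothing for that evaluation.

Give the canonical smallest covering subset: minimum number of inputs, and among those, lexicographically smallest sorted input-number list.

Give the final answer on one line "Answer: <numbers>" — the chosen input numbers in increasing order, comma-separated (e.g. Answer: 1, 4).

input #1, k=14, p=6: events B1->F, B3->E, B2->F, B5->S, B4->T; outcomes B1=F, B2=F, B3=E, B4=T, B5=S
input #2, k=2, p=2: events B1->F, B3->S, B2->F, B5->S, B4->T; outcomes B1=F, B2=F, B3=S, B4=T, B5=S
input #3, k=8, p=3: events B1->F, B3->E, B2->T, B5->S, B4->T; outcomes B1=F, B2=T, B3=E, B4=T, B5=S
input #4, k=13, p=5: events B1->F, B3->E, B2->T, B5->S, B4->T; outcomes B1=F, B2=T, B3=E, B4=T, B5=S
input #5, k=2, p=1: events B1->F, B3->S, B2->F, B5->S, B4->T; outcomes B1=F, B2=F, B3=S, B4=T, B5=S
input #6, k=14, p=5: events B1->F, B3->E, B2->F, B5->S, B4->T; outcomes B1=F, B2=F, B3=E, B4=T, B5=S
input #7, k=6, p=1: events B1->F, B3->S, B2->F, B5->E, B4->T; outcomes B1=F, B2=F, B3=S, B4=T, B5=E
input #8, k=4, p=5: events B1->F, B3->E, B2->T, B5->S, B4->T; outcomes B1=F, B2=T, B3=E, B4=T, B5=S
input #9, k=11, p=4: events B1->F, B3->E, B2->T, B5->E, B4->F, B6->T; outcomes B1=F, B2=T, B3=E, B4=F, B5=E, B6=T
input #10, k=6, p=5: events B1->F, B3->E, B2->T, B5->E, B4->F, B6->F; outcomes B1=F, B2=T, B3=E, B4=F, B5=E, B6=F
the full pool covers 11 outcomes: B1=F, B2=T, B2=F, B3=S, B3=E, B4=T, B4=F, B5=S, B5=E, B6=T, B6=F
checked all size-1 subsets: none covers 11 outcomes (max 6/11)
checked all size-2 subsets: none covers 11 outcomes (max 10/11)
at size 3, {2, 9, 10} reaches all 11 outcomes; every lexicographically earlier size-3 subset fails

Answer: 2, 9, 10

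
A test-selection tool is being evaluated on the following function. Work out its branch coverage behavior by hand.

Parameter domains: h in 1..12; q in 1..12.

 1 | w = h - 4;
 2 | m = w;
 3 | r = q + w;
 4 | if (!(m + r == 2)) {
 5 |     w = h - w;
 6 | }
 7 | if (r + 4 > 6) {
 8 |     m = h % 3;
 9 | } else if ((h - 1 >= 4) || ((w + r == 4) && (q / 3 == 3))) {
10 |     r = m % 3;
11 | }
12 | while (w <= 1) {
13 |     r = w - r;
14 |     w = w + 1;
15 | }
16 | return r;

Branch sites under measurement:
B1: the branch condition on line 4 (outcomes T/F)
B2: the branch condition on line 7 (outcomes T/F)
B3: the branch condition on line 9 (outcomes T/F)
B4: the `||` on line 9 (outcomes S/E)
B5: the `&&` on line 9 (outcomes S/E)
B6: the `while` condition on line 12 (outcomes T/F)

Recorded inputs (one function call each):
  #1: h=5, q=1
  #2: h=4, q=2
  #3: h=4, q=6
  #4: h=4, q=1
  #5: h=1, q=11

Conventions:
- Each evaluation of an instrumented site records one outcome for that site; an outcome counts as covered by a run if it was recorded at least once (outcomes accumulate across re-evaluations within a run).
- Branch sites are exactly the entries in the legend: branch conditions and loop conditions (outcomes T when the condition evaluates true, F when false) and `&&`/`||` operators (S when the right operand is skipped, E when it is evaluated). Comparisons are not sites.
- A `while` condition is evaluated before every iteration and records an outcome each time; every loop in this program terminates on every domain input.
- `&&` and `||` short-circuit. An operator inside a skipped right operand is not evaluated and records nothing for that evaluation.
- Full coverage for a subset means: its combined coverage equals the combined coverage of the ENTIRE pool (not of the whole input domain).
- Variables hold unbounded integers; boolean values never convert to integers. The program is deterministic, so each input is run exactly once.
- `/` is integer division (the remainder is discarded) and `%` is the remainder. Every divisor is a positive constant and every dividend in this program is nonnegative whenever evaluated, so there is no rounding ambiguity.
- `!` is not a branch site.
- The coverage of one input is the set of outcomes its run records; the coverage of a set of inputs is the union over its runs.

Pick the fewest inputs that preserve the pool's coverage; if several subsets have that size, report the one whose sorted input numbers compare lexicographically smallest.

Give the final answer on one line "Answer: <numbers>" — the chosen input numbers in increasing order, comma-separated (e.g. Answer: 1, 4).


test 1 (h=5, q=1) fires B1->T, B2->F, B4->S, B3->T, B6->F; hits B1=T, B2=F, B3=T, B4=S, B6=F
test 2 (h=4, q=2) fires B1->F, B2->F, B4->E, B5->S, B3->F, B6->T, B6->T, B6->F; hits B1=F, B2=F, B3=F, B4=E, B5=S, B6=T, B6=F
test 3 (h=4, q=6) fires B1->T, B2->T, B6->F; hits B1=T, B2=T, B6=F
test 4 (h=4, q=1) fires B1->T, B2->F, B4->E, B5->S, B3->F, B6->F; hits B1=T, B2=F, B3=F, B4=E, B5=S, B6=F
test 5 (h=1, q=11) fires B1->T, B2->T, B6->F; hits B1=T, B2=T, B6=F
pool-wide coverage (11 outcomes): B1=T, B1=F, B2=T, B2=F, B3=T, B3=F, B4=S, B4=E, B5=S, B6=T, B6=F
size 1 is not enough: best union over all size-1 subsets is 7/11
size 2 is not enough: best union over all size-2 subsets is 10/11
at size 3, {1, 2, 3} reaches all 11 outcomes; every lexicographically earlier size-3 subset fails
Answer: 1, 2, 3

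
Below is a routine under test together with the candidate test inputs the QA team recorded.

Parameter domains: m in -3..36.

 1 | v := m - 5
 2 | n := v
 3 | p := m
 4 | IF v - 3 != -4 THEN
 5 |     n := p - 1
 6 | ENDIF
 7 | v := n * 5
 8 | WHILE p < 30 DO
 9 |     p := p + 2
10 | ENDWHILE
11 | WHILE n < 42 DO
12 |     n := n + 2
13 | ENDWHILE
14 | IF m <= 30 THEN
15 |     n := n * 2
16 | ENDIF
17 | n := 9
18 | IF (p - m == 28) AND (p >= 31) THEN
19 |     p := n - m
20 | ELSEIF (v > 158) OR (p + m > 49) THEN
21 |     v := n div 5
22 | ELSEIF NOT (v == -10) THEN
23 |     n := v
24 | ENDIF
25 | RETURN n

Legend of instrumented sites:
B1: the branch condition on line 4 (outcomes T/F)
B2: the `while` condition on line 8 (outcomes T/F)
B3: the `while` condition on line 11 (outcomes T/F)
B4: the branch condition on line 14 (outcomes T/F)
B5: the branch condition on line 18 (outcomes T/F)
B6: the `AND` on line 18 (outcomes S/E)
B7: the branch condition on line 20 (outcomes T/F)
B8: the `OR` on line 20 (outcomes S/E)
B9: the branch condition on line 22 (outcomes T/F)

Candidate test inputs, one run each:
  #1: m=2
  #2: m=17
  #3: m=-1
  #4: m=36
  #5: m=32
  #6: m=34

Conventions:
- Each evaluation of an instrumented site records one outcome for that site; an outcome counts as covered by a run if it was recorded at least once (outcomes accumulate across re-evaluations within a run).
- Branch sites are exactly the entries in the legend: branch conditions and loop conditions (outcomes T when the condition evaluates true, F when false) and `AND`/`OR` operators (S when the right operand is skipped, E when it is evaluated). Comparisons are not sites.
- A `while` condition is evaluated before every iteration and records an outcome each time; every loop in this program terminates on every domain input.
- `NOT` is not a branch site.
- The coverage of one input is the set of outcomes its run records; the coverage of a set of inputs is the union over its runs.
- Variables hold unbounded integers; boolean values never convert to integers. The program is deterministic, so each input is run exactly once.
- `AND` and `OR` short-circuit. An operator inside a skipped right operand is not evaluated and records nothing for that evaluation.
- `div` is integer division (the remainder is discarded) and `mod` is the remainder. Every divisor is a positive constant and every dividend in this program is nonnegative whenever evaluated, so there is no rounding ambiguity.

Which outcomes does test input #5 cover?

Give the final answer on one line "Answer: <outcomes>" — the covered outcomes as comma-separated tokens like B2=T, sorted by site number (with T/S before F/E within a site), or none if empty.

Tracing the run of input #5 (m=32):
  B1->T, B2->F, B3->T, B3->T, B3->T, B3->T, B3->T, B3->T, B3->F, B4->F
  B6->S, B5->F, B8->E, B7->T
distinct outcomes covered: B1=T, B2=F, B3=T, B3=F, B4=F, B5=F, B6=S, B7=T, B8=E

Answer: B1=T, B2=F, B3=T, B3=F, B4=F, B5=F, B6=S, B7=T, B8=E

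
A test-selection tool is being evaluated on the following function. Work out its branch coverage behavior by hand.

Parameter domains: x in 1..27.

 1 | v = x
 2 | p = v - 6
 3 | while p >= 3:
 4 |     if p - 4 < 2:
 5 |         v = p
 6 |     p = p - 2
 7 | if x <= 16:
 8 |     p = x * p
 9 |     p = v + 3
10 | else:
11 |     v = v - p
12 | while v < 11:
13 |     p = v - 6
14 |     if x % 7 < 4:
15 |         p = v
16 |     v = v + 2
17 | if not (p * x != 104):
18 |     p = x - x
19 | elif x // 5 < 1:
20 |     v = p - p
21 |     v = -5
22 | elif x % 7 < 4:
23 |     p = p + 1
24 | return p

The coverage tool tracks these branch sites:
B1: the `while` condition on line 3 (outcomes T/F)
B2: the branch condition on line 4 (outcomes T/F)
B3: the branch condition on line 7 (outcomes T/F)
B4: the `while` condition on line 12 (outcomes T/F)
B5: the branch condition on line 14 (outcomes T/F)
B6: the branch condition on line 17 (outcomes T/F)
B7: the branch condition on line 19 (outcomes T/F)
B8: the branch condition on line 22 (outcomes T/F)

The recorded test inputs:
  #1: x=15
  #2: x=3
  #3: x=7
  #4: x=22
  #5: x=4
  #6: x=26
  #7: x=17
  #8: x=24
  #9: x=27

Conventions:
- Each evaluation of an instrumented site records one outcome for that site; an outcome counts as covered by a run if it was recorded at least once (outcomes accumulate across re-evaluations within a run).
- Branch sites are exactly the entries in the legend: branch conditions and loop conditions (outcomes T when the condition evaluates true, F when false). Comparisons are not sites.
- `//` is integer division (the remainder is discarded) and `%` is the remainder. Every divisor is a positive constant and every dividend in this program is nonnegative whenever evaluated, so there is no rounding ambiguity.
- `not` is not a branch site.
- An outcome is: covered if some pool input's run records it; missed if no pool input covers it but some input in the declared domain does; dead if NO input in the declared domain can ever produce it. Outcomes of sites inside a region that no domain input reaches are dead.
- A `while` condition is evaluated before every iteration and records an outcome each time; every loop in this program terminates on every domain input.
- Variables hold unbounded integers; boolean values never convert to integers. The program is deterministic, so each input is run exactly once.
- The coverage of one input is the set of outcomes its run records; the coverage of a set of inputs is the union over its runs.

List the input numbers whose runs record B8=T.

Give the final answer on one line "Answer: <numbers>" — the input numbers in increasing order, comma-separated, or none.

input #1 (x=15): covers B8=T
input #2 (x=3): misses B8=T
input #3 (x=7): covers B8=T
input #4 (x=22): covers B8=T
input #5 (x=4): misses B8=T
input #6 (x=26): misses B8=T
input #7 (x=17): covers B8=T
input #8 (x=24): covers B8=T
input #9 (x=27): misses B8=T

Answer: 1, 3, 4, 7, 8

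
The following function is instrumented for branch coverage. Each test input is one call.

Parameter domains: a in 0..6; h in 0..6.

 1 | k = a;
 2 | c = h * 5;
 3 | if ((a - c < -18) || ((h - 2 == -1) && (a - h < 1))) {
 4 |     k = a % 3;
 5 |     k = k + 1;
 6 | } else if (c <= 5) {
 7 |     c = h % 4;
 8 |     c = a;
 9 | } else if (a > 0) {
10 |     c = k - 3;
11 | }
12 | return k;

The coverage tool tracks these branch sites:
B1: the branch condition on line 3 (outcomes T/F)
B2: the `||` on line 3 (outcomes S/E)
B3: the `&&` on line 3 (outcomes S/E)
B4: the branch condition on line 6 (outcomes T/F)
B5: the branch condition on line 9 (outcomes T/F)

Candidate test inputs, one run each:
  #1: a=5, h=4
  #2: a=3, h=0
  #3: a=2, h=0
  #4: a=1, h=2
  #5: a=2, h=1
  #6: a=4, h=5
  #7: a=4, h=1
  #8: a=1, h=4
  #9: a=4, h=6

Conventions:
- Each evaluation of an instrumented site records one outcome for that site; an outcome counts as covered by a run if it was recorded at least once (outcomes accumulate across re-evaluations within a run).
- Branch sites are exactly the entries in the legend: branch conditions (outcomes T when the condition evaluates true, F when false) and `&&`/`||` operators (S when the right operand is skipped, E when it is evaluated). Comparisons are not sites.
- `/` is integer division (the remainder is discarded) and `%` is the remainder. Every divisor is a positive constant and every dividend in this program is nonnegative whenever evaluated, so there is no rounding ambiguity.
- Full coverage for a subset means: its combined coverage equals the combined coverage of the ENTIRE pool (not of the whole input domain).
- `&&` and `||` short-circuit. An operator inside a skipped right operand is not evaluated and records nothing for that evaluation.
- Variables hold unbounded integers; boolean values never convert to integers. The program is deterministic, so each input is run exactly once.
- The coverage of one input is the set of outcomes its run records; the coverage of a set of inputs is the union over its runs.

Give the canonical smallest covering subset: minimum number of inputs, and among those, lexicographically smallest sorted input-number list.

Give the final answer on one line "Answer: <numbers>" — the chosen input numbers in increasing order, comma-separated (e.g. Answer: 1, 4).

run #1 (a=5, h=4) runs B2->E, B3->S, B1->F, B4->F, B5->T; records B1=F, B2=E, B3=S, B4=F, B5=T
run #2 (a=3, h=0) runs B2->E, B3->S, B1->F, B4->T; records B1=F, B2=E, B3=S, B4=T
run #3 (a=2, h=0) runs B2->E, B3->S, B1->F, B4->T; records B1=F, B2=E, B3=S, B4=T
run #4 (a=1, h=2) runs B2->E, B3->S, B1->F, B4->F, B5->T; records B1=F, B2=E, B3=S, B4=F, B5=T
run #5 (a=2, h=1) runs B2->E, B3->E, B1->F, B4->T; records B1=F, B2=E, B3=E, B4=T
run #6 (a=4, h=5) runs B2->S, B1->T; records B1=T, B2=S
run #7 (a=4, h=1) runs B2->E, B3->E, B1->F, B4->T; records B1=F, B2=E, B3=E, B4=T
run #8 (a=1, h=4) runs B2->S, B1->T; records B1=T, B2=S
run #9 (a=4, h=6) runs B2->S, B1->T; records B1=T, B2=S
union over all inputs: B1=T, B1=F, B2=S, B2=E, B3=S, B3=E, B4=T, B4=F, B5=T (9 outcomes)
no size-1 subset reaches all 9 outcomes (best union: 5/9)
no size-2 subset reaches all 9 outcomes (best union: 7/9)
inputs {1, 5, 6} (size 3) cover everything; no size-3 subset with a lexicographically smaller index list covers all 9

Answer: 1, 5, 6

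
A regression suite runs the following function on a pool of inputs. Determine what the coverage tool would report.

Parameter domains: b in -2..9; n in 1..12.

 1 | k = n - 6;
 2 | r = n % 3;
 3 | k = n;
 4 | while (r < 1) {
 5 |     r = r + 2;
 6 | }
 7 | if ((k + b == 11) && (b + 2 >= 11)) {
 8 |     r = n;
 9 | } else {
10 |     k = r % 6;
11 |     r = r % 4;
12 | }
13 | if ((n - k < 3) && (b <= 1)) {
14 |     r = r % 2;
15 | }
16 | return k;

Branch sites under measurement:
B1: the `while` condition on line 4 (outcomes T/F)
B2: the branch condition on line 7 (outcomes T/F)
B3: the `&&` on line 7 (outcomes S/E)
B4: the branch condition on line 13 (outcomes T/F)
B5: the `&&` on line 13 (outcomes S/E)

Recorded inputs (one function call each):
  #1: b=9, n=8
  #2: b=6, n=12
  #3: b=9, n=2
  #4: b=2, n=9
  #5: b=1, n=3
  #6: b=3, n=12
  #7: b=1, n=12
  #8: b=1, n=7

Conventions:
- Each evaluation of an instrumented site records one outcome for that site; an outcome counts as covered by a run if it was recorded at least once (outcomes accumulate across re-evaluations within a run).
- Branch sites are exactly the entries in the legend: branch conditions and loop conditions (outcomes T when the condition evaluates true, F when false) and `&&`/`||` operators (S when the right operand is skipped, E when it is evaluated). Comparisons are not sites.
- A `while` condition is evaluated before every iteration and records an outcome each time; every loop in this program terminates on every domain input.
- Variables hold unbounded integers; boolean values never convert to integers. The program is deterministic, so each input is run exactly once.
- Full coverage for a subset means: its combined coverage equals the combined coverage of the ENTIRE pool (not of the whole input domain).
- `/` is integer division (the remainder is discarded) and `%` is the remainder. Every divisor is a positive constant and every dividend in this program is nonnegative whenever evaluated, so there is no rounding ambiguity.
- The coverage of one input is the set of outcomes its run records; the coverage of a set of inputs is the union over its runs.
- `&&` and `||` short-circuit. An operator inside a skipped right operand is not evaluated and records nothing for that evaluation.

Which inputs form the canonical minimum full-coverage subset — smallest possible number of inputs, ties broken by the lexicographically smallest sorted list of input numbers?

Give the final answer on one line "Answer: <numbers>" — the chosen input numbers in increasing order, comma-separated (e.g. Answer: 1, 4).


test 1 (b=9, n=8) hits B1=F, B2=F, B3=S, B4=F, B5=S
test 2 (b=6, n=12) hits B1=T, B1=F, B2=F, B3=S, B4=F, B5=S
test 3 (b=9, n=2) hits B1=F, B2=T, B3=E, B4=F, B5=E
test 4 (b=2, n=9) hits B1=T, B1=F, B2=F, B3=E, B4=F, B5=S
test 5 (b=1, n=3) hits B1=T, B1=F, B2=F, B3=S, B4=T, B5=E
test 6 (b=3, n=12) hits B1=T, B1=F, B2=F, B3=S, B4=F, B5=S
test 7 (b=1, n=12) hits B1=T, B1=F, B2=F, B3=S, B4=F, B5=S
test 8 (b=1, n=7) hits B1=F, B2=F, B3=S, B4=F, B5=S
together the pool reaches 10 outcomes: B1=T, B1=F, B2=T, B2=F, B3=S, B3=E, B4=T, B4=F, B5=S, B5=E
every size-1 subset falls short of the 10 outcomes (best: 6/10)
every size-2 subset falls short of the 10 outcomes (best: 9/10)
the canonical winner is {1, 3, 5}: size 3, full 10-outcome coverage, earliest index list among size-3 covers
Answer: 1, 3, 5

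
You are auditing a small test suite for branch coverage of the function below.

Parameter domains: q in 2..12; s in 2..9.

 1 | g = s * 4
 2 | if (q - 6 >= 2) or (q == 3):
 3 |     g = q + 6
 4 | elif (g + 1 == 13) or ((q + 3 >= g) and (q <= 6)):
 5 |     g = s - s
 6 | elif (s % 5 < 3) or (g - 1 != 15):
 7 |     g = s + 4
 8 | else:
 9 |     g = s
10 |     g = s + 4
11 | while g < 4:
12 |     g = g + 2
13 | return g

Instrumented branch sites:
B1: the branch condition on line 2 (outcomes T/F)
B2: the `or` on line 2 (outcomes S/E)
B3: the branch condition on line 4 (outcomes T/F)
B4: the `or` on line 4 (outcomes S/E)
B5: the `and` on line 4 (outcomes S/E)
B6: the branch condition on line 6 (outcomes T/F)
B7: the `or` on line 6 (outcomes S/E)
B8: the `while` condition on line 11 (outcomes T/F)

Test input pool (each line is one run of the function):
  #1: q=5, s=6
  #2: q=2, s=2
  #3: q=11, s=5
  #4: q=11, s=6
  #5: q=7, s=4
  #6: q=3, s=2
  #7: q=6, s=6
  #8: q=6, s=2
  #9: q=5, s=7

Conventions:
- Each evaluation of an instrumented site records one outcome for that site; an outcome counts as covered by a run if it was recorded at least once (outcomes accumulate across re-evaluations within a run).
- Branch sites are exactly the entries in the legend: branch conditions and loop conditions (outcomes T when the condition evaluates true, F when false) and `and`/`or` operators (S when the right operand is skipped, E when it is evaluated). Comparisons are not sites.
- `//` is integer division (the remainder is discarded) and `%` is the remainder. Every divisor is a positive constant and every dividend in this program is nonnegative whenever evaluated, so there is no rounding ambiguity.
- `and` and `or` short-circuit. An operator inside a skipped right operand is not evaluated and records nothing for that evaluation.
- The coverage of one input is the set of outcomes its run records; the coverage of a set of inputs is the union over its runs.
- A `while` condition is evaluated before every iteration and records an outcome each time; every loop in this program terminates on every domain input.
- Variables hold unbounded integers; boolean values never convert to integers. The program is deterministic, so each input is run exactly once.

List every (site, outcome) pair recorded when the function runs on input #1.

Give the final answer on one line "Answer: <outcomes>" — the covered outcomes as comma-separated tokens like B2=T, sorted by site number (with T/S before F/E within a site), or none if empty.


Simulating input #1 (q=5, s=6) step by step:
  B2->E, B1->F, B4->E, B5->S, B3->F, B7->S, B6->T, B8->F
deduplicating events, the covered set is: B1=F, B2=E, B3=F, B4=E, B5=S, B6=T, B7=S, B8=F
Answer: B1=F, B2=E, B3=F, B4=E, B5=S, B6=T, B7=S, B8=F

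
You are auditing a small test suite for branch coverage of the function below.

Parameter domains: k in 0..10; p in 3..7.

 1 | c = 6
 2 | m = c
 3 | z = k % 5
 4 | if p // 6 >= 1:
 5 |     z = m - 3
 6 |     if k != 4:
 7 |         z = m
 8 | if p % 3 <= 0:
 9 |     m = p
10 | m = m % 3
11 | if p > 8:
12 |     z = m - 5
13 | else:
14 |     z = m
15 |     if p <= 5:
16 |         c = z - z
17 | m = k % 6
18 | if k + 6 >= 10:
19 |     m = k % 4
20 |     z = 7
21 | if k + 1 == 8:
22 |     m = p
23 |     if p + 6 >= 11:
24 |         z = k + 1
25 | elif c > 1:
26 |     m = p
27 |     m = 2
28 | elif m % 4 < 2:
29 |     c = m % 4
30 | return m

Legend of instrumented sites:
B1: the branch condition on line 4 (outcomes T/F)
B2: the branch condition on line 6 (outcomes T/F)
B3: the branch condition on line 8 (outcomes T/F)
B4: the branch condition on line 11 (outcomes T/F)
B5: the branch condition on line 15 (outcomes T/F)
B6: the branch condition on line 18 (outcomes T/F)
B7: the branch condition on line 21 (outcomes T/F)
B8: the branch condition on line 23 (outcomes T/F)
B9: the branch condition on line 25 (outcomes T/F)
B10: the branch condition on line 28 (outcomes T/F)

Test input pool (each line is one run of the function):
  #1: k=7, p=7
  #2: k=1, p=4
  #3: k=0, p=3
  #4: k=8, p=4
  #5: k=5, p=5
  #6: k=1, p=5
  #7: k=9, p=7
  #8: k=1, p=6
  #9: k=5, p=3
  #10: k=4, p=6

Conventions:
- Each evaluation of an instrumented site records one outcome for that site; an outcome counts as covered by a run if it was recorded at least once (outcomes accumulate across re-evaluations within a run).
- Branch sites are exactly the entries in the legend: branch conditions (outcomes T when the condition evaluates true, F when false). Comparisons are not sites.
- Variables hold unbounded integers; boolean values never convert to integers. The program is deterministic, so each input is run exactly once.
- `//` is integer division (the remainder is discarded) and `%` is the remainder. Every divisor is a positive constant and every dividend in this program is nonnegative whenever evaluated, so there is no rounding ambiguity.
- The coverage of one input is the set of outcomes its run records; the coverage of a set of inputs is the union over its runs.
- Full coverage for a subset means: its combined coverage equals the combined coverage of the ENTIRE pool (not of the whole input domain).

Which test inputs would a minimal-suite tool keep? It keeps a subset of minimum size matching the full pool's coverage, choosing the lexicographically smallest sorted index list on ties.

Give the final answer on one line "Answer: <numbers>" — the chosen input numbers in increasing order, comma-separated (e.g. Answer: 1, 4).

input #1 (k=7, p=7): covers B1=T, B2=T, B3=F, B4=F, B5=F, B6=T, B7=T, B8=T
input #2 (k=1, p=4): covers B1=F, B3=F, B4=F, B5=T, B6=F, B7=F, B9=F, B10=T
input #3 (k=0, p=3): covers B1=F, B3=T, B4=F, B5=T, B6=F, B7=F, B9=F, B10=T
input #4 (k=8, p=4): covers B1=F, B3=F, B4=F, B5=T, B6=T, B7=F, B9=F, B10=T
input #5 (k=5, p=5): covers B1=F, B3=F, B4=F, B5=T, B6=T, B7=F, B9=F, B10=T
input #6 (k=1, p=5): covers B1=F, B3=F, B4=F, B5=T, B6=F, B7=F, B9=F, B10=T
input #7 (k=9, p=7): covers B1=T, B2=T, B3=F, B4=F, B5=F, B6=T, B7=F, B9=T
input #8 (k=1, p=6): covers B1=T, B2=T, B3=T, B4=F, B5=F, B6=F, B7=F, B9=T
input #9 (k=5, p=3): covers B1=F, B3=T, B4=F, B5=T, B6=T, B7=F, B9=F, B10=T
input #10 (k=4, p=6): covers B1=T, B2=F, B3=T, B4=F, B5=F, B6=T, B7=F, B9=T
the full pool covers 17 outcomes: B1=T, B1=F, B2=T, B2=F, B3=T, B3=F, B4=F, B5=T, B5=F, B6=T, B6=F, B7=T, B7=F, B8=T, B9=T, B9=F, B10=T
size 1 is not enough: best union over all size-1 subsets is 8/17
size 2 is not enough: best union over all size-2 subsets is 15/17
the canonical winner is {1, 2, 10}: size 3, full 17-outcome coverage, earliest index list among size-3 covers

Answer: 1, 2, 10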